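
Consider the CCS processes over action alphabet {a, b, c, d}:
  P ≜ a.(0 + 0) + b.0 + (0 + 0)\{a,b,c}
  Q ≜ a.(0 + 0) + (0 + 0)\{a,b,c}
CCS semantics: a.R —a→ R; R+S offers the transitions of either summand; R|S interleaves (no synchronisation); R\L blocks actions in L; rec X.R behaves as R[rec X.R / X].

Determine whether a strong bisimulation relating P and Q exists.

LTS(P): 3 reachable states
  u0 = a.(0 + 0) + b.0 + (0 + 0)\{a,b,c} has moves —a→ u1, —b→ u2
  u1 = 0 + 0 has moves deadlocked
  u2 = 0 has moves deadlocked
LTS(Q): 2 reachable states
  v0 = a.(0 + 0) + (0 + 0)\{a,b,c} has moves —a→ v1
  v1 = 0 + 0 has moves deadlocked
Partition-refinement fixed point:
  B0 = {u0}
  B1 = {u1, u2, v1}
  B2 = {v0}
u0 ∈ B0, v0 ∈ B2 → different blocks

P ≁ Q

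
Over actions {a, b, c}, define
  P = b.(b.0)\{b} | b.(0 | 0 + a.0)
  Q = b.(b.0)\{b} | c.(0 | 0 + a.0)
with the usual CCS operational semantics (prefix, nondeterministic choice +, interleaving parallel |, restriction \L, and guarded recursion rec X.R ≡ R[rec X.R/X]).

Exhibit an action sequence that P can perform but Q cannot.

P's transition system — 6 states:
  u0 = b.(b.0)\{b} | b.(0 | 0 + a.0) ⊢ ··b··> u1, ··b··> u2
  u1 = (b.0)\{b} | b.(0 | 0 + a.0) ⊢ ··b··> u3
  u2 = b.(b.0)\{b} | (0 | 0 + a.0) ⊢ ··a··> u4, ··b··> u3
  u3 = (b.0)\{b} | (0 | 0 + a.0) ⊢ ··a··> u5
  u4 = b.(b.0)\{b} | 0 ⊢ ··b··> u5
  u5 = (b.0)\{b} | 0 ⊢ ∅
Q's transition system — 6 states:
  v0 = b.(b.0)\{b} | c.(0 | 0 + a.0) ⊢ ··b··> v1, ··c··> v2
  v1 = (b.0)\{b} | c.(0 | 0 + a.0) ⊢ ··c··> v3
  v2 = b.(b.0)\{b} | (0 | 0 + a.0) ⊢ ··a··> v4, ··b··> v3
  v3 = (b.0)\{b} | (0 | 0 + a.0) ⊢ ··a··> v5
  v4 = b.(b.0)\{b} | 0 ⊢ ··b··> v5
  v5 = (b.0)\{b} | 0 ⊢ ∅
Run σ = ⟨ba⟩ on P: start {u0}
  [1] b ⇒ {u1, u2}
  [2] a ⇒ {u4}
  ✓ P
Run σ = ⟨ba⟩ on Q: start {v0}
  [1] b ⇒ {v1}
  [2] a ⇒ ∅  — Q cannot continue

ba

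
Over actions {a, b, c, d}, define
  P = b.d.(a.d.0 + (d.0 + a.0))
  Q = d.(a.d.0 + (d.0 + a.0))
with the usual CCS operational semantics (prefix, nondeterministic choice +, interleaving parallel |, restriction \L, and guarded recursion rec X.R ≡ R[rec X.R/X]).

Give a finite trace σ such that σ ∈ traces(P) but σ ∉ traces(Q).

Reachable graph of P (5 states):
  p0 = b.d.(a.d.0 + (d.0 + a.0)) → —b→ p1
  p1 = d.(a.d.0 + (d.0 + a.0)) → —d→ p2
  p2 = a.d.0 + (d.0 + a.0) → —a→ p3, —a→ p4, —d→ p3
  p3 = 0 → (no moves)
  p4 = d.0 → —d→ p3
Reachable graph of Q (4 states):
  q0 = d.(a.d.0 + (d.0 + a.0)) → —d→ q1
  q1 = a.d.0 + (d.0 + a.0) → —a→ q2, —a→ q3, —d→ q2
  q2 = 0 → (no moves)
  q3 = d.0 → —d→ q2
Executing b from P (initial set {p0}):
  after b @ step 1: {p1}
  ✓ P
Executing b from Q (initial set {q0}):
  after b @ step 1: ∅  — Q cannot continue

b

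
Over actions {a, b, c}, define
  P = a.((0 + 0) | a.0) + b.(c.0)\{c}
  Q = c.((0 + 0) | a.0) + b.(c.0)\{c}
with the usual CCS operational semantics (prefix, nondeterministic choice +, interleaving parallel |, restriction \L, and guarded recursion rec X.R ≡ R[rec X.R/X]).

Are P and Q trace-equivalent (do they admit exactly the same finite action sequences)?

traces(P) ≠ traces(Q) — witness ⟨a⟩

LTS(P): 4 reachable states
  s0 = a.((0 + 0) | a.0) + b.(c.0)\{c} :: =a=> s1, =b=> s2
  s1 = (0 + 0) | a.0 :: =a=> s3
  s2 = (c.0)\{c} :: stopped
  s3 = (0 + 0) | 0 :: stopped
LTS(Q): 4 reachable states
  t0 = c.((0 + 0) | a.0) + b.(c.0)\{c} :: =b=> t1, =c=> t2
  t1 = (c.0)\{c} :: stopped
  t2 = (0 + 0) | a.0 :: =a=> t3
  t3 = (0 + 0) | 0 :: stopped
Trace ⟨a⟩ through P, begin at {s0}:
  step 1 (a): {s1}
  — P admits the full trace.
Trace ⟨a⟩ through Q, begin at {t0}:
  step 1 (a): no successor for Q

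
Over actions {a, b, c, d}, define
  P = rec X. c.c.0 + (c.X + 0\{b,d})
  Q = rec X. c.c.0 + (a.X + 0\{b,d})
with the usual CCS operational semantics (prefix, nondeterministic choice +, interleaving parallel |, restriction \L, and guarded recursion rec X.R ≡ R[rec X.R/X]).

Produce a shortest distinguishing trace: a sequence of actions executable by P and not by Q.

LTS(P): 3 reachable states
  u0 = rec X. c.c.0 + (c.X + 0\{b,d}) :: -c-> u0, -c-> u1
  u1 = c.0 :: -c-> u2
  u2 = 0 :: (no moves)
LTS(Q): 3 reachable states
  v0 = rec X. c.c.0 + (a.X + 0\{b,d}) :: -a-> v0, -c-> v1
  v1 = c.0 :: -c-> v2
  v2 = 0 :: (no moves)
Trace ⟨ccc⟩ through P, begin at {u0}:
  [1] c ⇒ {u0, u1}
  [2] c ⇒ {u0, u1, u2}
  [3] c ⇒ {u0, u1, u2}
  ✓ P
Trace ⟨ccc⟩ through Q, begin at {v0}:
  [1] c ⇒ {v1}
  [2] c ⇒ {v2}
  [3] c ⇒ ∅  — Q cannot continue

ccc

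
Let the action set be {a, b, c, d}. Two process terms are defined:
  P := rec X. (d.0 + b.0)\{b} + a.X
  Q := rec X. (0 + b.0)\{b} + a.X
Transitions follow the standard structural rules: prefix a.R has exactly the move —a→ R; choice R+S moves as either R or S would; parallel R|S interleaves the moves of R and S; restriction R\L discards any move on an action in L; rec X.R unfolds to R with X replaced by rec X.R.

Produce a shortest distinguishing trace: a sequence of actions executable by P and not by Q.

d

LTS(P): 2 reachable states
  u0 = rec X. (d.0 + b.0)\{b} + a.X :: --a--▸ u0, --d--▸ u1
  u1 = 0\{b} :: stopped
LTS(Q): 1 reachable states
  v0 = rec X. (0 + b.0)\{b} + a.X :: --a--▸ v0
Run σ = ⟨d⟩ on P: start {u0}
  after d @ step 1: {u1}
  — P admits the full trace.
Run σ = ⟨d⟩ on Q: start {v0}
  after d @ step 1: ∅  — Q cannot continue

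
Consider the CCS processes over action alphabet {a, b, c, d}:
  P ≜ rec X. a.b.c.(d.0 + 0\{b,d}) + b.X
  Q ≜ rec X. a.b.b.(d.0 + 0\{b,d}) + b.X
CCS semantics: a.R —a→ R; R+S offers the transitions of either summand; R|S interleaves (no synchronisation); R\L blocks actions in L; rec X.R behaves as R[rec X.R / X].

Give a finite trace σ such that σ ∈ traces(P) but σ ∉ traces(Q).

P's transition system — 5 states:
  m0 = rec X. a.b.c.(d.0 + 0\{b,d}) + b.X has moves —a→ m1, —b→ m0
  m1 = b.c.(d.0 + 0\{b,d}) has moves —b→ m2
  m2 = c.(d.0 + 0\{b,d}) has moves —c→ m3
  m3 = d.0 + 0\{b,d} has moves —d→ m4
  m4 = 0 has moves ∅
Q's transition system — 5 states:
  n0 = rec X. a.b.b.(d.0 + 0\{b,d}) + b.X has moves —a→ n1, —b→ n0
  n1 = b.b.(d.0 + 0\{b,d}) has moves —b→ n2
  n2 = b.(d.0 + 0\{b,d}) has moves —b→ n3
  n3 = d.0 + 0\{b,d} has moves —d→ n4
  n4 = 0 has moves ∅
Run σ = ⟨abc⟩ on P: start {m0}
  [1] a ⇒ {m1}
  [2] b ⇒ {m2}
  [3] c ⇒ {m3}
  P completes σ.
Run σ = ⟨abc⟩ on Q: start {n0}
  [1] a ⇒ {n1}
  [2] b ⇒ {n2}
  [3] c ⇒ ∅ (Q stuck)

abc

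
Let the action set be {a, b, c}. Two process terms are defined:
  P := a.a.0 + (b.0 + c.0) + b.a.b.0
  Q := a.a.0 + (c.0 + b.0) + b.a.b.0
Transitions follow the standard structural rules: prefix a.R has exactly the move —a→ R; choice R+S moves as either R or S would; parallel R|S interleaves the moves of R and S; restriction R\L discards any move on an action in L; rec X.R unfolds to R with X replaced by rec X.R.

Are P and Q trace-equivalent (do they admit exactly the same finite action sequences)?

traces(P) = traces(Q)

Reachable graph of P (5 states):
  s0 = a.a.0 + (b.0 + c.0) + b.a.b.0 | =a=> s1, =b=> s2, =b=> s3, =c=> s2
  s1 = a.0 | =a=> s2
  s2 = 0 | (no moves)
  s3 = a.b.0 | =a=> s4
  s4 = b.0 | =b=> s2
Reachable graph of Q (5 states):
  t0 = a.a.0 + (c.0 + b.0) + b.a.b.0 | =a=> t1, =b=> t2, =b=> t3, =c=> t2
  t1 = a.0 | =a=> t2
  t2 = 0 | (no moves)
  t3 = a.b.0 | =a=> t4
  t4 = b.0 | =b=> t2
Bisimilarity quotient blocks:
  B0 = {s0, t0}
  B1 = {s2, t2}
  B2 = {s3, t3}
  B3 = {s4, t4}
  B4 = {s1, t1}
s0 ∈ B0, t0 ∈ B0 → same block
Bisimilar ⇒ trace-equivalent.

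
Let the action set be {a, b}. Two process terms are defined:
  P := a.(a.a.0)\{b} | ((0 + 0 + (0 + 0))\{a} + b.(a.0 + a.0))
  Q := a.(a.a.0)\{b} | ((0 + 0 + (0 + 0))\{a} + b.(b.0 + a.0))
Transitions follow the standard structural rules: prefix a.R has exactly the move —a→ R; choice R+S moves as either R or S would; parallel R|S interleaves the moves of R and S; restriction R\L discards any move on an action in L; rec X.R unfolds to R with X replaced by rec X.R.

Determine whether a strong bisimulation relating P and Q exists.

P's transition system — 12 states:
  s0 = a.(a.a.0)\{b} | ((0 + 0 + (0 + 0))\{a} + b.(a.0 + a.0)) → --a--▸ s1, --b--▸ s2
  s1 = (a.a.0)\{b} | ((0 + 0 + (0 + 0))\{a} + b.(a.0 + a.0)) → --a--▸ s3, --b--▸ s4
  s2 = a.(a.a.0)\{b} | (a.0 + a.0) → --a--▸ s4, --a--▸ s5
  s3 = (a.0)\{b} | ((0 + 0 + (0 + 0))\{a} + b.(a.0 + a.0)) → --a--▸ s6, --b--▸ s7
  s4 = (a.a.0)\{b} | (a.0 + a.0) → --a--▸ s7, --a--▸ s8
  s5 = a.(a.a.0)\{b} | 0 → --a--▸ s8
  s6 = 0\{b} | ((0 + 0 + (0 + 0))\{a} + b.(a.0 + a.0)) → --b--▸ s9
  s7 = (a.0)\{b} | (a.0 + a.0) → --a--▸ s10, --a--▸ s9
  s8 = (a.a.0)\{b} | 0 → --a--▸ s10
  s9 = 0\{b} | (a.0 + a.0) → --a--▸ s11
  s10 = (a.0)\{b} | 0 → --a--▸ s11
  s11 = 0\{b} | 0 → (no moves)
Q's transition system — 12 states:
  t0 = a.(a.a.0)\{b} | ((0 + 0 + (0 + 0))\{a} + b.(b.0 + a.0)) → --a--▸ t1, --b--▸ t2
  t1 = (a.a.0)\{b} | ((0 + 0 + (0 + 0))\{a} + b.(b.0 + a.0)) → --a--▸ t3, --b--▸ t4
  t2 = a.(a.a.0)\{b} | (b.0 + a.0) → --a--▸ t4, --a--▸ t5, --b--▸ t5
  t3 = (a.0)\{b} | ((0 + 0 + (0 + 0))\{a} + b.(b.0 + a.0)) → --a--▸ t6, --b--▸ t7
  t4 = (a.a.0)\{b} | (b.0 + a.0) → --a--▸ t7, --a--▸ t8, --b--▸ t8
  t5 = a.(a.a.0)\{b} | 0 → --a--▸ t8
  t6 = 0\{b} | ((0 + 0 + (0 + 0))\{a} + b.(b.0 + a.0)) → --b--▸ t9
  t7 = (a.0)\{b} | (b.0 + a.0) → --a--▸ t10, --a--▸ t9, --b--▸ t10
  t8 = (a.a.0)\{b} | 0 → --a--▸ t10
  t9 = 0\{b} | (b.0 + a.0) → --a--▸ t11, --b--▸ t11
  t10 = (a.0)\{b} | 0 → --a--▸ t11
  t11 = 0\{b} | 0 → (no moves)
Partition-refinement fixed point:
  B0 = {s0}
  B1 = {s1}
  B2 = {s4, s5, t5}
  B3 = {s7, s8, t8}
  B4 = {s10, s9, t10}
  B5 = {s11, t11}
  B6 = {s3}
  B7 = {s6}
  B8 = {s2}
  B9 = {t0}
  B10 = {t2}
  B11 = {t4}
  B12 = {t7}
  B13 = {t9}
  B14 = {t1}
  B15 = {t3}
  B16 = {t6}
s0 ∈ B0, t0 ∈ B9 → different blocks

not bisimilar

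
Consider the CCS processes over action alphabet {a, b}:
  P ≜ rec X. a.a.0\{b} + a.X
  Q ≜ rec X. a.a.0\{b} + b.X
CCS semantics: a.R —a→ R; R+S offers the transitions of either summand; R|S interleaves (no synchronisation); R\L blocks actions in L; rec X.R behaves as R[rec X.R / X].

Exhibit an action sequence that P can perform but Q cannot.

P's transition system — 3 states:
  u0 = rec X. a.a.0\{b} + a.X → -a-> u0, -a-> u1
  u1 = a.0\{b} → -a-> u2
  u2 = 0\{b} → stopped
Q's transition system — 3 states:
  v0 = rec X. a.a.0\{b} + b.X → -a-> v1, -b-> v0
  v1 = a.0\{b} → -a-> v2
  v2 = 0\{b} → stopped
Executing aaa from P (initial set {u0}):
  step 1 (a): {u0, u1}
  step 2 (a): {u0, u1, u2}
  step 3 (a): {u0, u1, u2}
  — P admits the full trace.
Executing aaa from Q (initial set {v0}):
  step 1 (a): {v1}
  step 2 (a): {v2}
  step 3 (a): ∅  — Q cannot continue

aaa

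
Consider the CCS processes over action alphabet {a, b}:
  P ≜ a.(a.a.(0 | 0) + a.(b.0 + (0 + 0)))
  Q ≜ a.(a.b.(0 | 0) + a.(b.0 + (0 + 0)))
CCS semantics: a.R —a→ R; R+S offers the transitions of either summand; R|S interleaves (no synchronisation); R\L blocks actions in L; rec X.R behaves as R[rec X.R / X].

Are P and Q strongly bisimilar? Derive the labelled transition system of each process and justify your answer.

Reachable graph of P (6 states):
  u0 = a.(a.a.(0 | 0) + a.(b.0 + (0 + 0))) has moves --a--▸ u1
  u1 = a.a.(0 | 0) + a.(b.0 + (0 + 0)) has moves --a--▸ u2, --a--▸ u3
  u2 = a.(0 | 0) has moves --a--▸ u4
  u3 = b.0 + (0 + 0) has moves --b--▸ u5
  u4 = 0 | 0 has moves ∅
  u5 = 0 has moves ∅
Reachable graph of Q (6 states):
  v0 = a.(a.b.(0 | 0) + a.(b.0 + (0 + 0))) has moves --a--▸ v1
  v1 = a.b.(0 | 0) + a.(b.0 + (0 + 0)) has moves --a--▸ v2, --a--▸ v3
  v2 = b.(0 | 0) has moves --b--▸ v4
  v3 = b.0 + (0 + 0) has moves --b--▸ v5
  v4 = 0 | 0 has moves ∅
  v5 = 0 has moves ∅
Bisimilarity quotient blocks:
  B0 = {u0}
  B1 = {u1}
  B2 = {u3, v2, v3}
  B3 = {u4, u5, v4, v5}
  B4 = {u2}
  B5 = {v0}
  B6 = {v1}
u0 ∈ B0, v0 ∈ B5 → different blocks

P ≁ Q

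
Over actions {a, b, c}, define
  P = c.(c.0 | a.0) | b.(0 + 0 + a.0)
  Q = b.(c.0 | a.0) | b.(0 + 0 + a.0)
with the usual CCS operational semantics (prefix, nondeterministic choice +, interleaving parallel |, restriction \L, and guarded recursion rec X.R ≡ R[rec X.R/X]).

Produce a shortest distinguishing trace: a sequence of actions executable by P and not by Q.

LTS(P): 15 reachable states
  p0 = c.(c.0 | a.0) | b.(0 + 0 + a.0) has moves =b=> p1, =c=> p2
  p1 = c.(c.0 | a.0) | (0 + 0 + a.0) has moves =a=> p3, =c=> p4
  p2 = c.0 | a.0 | b.(0 + 0 + a.0) has moves =a=> p5, =b=> p4, =c=> p6
  p3 = c.(c.0 | a.0) | 0 has moves =c=> p7
  p4 = c.0 | a.0 | (0 + 0 + a.0) has moves =a=> p7, =a=> p8, =c=> p9
  p5 = c.0 | 0 | b.(0 + 0 + a.0) has moves =b=> p8, =c=> p10
  p6 = 0 | a.0 | b.(0 + 0 + a.0) has moves =a=> p10, =b=> p9
  p7 = c.0 | a.0 | 0 has moves =a=> p11, =c=> p12
  p8 = c.0 | 0 | (0 + 0 + a.0) has moves =a=> p11, =c=> p13
  p9 = 0 | a.0 | (0 + 0 + a.0) has moves =a=> p12, =a=> p13
  p10 = 0 | 0 | b.(0 + 0 + a.0) has moves =b=> p13
  p11 = c.0 | 0 | 0 has moves =c=> p14
  p12 = 0 | a.0 | 0 has moves =a=> p14
  p13 = 0 | 0 | (0 + 0 + a.0) has moves =a=> p14
  p14 = 0 | 0 | 0 has moves (no moves)
LTS(Q): 15 reachable states
  q0 = b.(c.0 | a.0) | b.(0 + 0 + a.0) has moves =b=> q1, =b=> q2
  q1 = b.(c.0 | a.0) | (0 + 0 + a.0) has moves =a=> q3, =b=> q4
  q2 = c.0 | a.0 | b.(0 + 0 + a.0) has moves =a=> q5, =b=> q4, =c=> q6
  q3 = b.(c.0 | a.0) | 0 has moves =b=> q7
  q4 = c.0 | a.0 | (0 + 0 + a.0) has moves =a=> q7, =a=> q8, =c=> q9
  q5 = c.0 | 0 | b.(0 + 0 + a.0) has moves =b=> q8, =c=> q10
  q6 = 0 | a.0 | b.(0 + 0 + a.0) has moves =a=> q10, =b=> q9
  q7 = c.0 | a.0 | 0 has moves =a=> q11, =c=> q12
  q8 = c.0 | 0 | (0 + 0 + a.0) has moves =a=> q11, =c=> q13
  q9 = 0 | a.0 | (0 + 0 + a.0) has moves =a=> q12, =a=> q13
  q10 = 0 | 0 | b.(0 + 0 + a.0) has moves =b=> q13
  q11 = c.0 | 0 | 0 has moves =c=> q14
  q12 = 0 | a.0 | 0 has moves =a=> q14
  q13 = 0 | 0 | (0 + 0 + a.0) has moves =a=> q14
  q14 = 0 | 0 | 0 has moves (no moves)
Executing c from P (initial set {p0}):
  step 1 (c): {p2}
  ✓ P
Executing c from Q (initial set {q0}):
  step 1 (c): no successor for Q

c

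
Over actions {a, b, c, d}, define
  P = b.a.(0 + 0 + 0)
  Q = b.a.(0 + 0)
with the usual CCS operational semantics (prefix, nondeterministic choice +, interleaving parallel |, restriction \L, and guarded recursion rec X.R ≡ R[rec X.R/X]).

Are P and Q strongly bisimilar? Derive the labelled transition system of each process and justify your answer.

bisimilar

P's transition system — 3 states:
  u0 = b.a.(0 + 0 + 0) | =b=> u1
  u1 = a.(0 + 0 + 0) | =a=> u2
  u2 = 0 + 0 + 0 | stopped
Q's transition system — 3 states:
  v0 = b.a.(0 + 0) | =b=> v1
  v1 = a.(0 + 0) | =a=> v2
  v2 = 0 + 0 | stopped
Bisimilarity quotient blocks:
  B0 = {u0, v0}
  B1 = {u1, v1}
  B2 = {u2, v2}
u0 ∈ B0, v0 ∈ B0 → same block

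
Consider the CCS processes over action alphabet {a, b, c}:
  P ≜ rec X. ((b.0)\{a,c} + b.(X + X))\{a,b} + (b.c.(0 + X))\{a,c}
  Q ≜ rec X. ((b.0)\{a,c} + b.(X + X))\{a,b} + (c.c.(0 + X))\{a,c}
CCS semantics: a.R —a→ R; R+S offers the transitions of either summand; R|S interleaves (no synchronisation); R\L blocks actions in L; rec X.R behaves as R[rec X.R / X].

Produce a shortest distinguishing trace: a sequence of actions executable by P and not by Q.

b

LTS(P): 2 reachable states
  s0 = rec X. ((b.0)\{a,c} + b.(X + X))\{a,b} + (b.c.(0 + X))\{a,c} :: --b--▸ s1
  s1 = (c.(0 + (rec X. ((b.0)\{a,c} + b.(X + X))\{a,b} + (b.c.(0 + X))\{a,c})))\{a,c} :: deadlocked
LTS(Q): 1 reachable states
  t0 = rec X. ((b.0)\{a,c} + b.(X + X))\{a,b} + (c.c.(0 + X))\{a,c} :: deadlocked
Run σ = ⟨b⟩ on P: start {s0}
  step 1 (b): {s1}
  — P admits the full trace.
Run σ = ⟨b⟩ on Q: start {t0}
  step 1 (b): ∅  — Q cannot continue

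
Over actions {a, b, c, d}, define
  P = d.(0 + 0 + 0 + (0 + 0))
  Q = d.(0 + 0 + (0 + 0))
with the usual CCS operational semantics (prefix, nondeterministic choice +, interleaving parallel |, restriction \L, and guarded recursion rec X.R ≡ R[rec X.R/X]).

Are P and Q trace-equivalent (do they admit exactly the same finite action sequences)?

YES

Reachable graph of P (2 states):
  m0 = d.(0 + 0 + 0 + (0 + 0)) :: -d-> m1
  m1 = 0 + 0 + 0 + (0 + 0) :: ∅
Reachable graph of Q (2 states):
  n0 = d.(0 + 0 + (0 + 0)) :: -d-> n1
  n1 = 0 + 0 + (0 + 0) :: ∅
Coarsest stable partition (strong bisimilarity classes):
  B0 = {m0, n0}
  B1 = {m1, n1}
m0 ∈ B0, n0 ∈ B0 → same block
Bisimilar ⇒ trace-equivalent.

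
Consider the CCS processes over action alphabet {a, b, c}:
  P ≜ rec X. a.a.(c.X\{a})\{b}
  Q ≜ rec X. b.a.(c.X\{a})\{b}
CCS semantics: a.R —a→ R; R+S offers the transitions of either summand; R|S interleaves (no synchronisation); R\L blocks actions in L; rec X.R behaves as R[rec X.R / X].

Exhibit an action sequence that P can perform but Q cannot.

a

P's transition system — 4 states:
  s0 = rec X. a.a.(c.X\{a})\{b} → --a--▸ s1
  s1 = a.(c.(rec X. a.a.(c.X\{a})\{b})\{a})\{b} → --a--▸ s2
  s2 = (c.(rec X. a.a.(c.X\{a})\{b})\{a})\{b} → --c--▸ s3
  s3 = (rec X. a.a.(c.X\{a})\{b})\{a}\{b} → ·
Q's transition system — 4 states:
  t0 = rec X. b.a.(c.X\{a})\{b} → --b--▸ t1
  t1 = a.(c.(rec X. b.a.(c.X\{a})\{b})\{a})\{b} → --a--▸ t2
  t2 = (c.(rec X. b.a.(c.X\{a})\{b})\{a})\{b} → --c--▸ t3
  t3 = (rec X. b.a.(c.X\{a})\{b})\{a}\{b} → ·
Run σ = ⟨a⟩ on P: start {s0}
  step 1 (a): {s1}
  — P admits the full trace.
Run σ = ⟨a⟩ on Q: start {t0}
  step 1 (a): no successor for Q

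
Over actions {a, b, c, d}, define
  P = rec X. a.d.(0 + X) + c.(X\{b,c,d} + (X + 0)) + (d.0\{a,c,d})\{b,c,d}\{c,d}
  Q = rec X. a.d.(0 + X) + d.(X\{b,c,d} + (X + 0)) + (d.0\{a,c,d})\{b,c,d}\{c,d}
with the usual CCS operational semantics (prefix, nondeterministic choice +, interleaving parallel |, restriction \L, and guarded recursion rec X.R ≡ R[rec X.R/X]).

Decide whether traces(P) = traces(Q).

traces(P) ≠ traces(Q) — witness ⟨c⟩

LTS(P): 5 reachable states
  u0 = rec X. a.d.(0 + X) + c.(X\{b,c,d} + (X + 0)) + (d.0\{a,c,d})\{b,c,d}\{c,d} ⊢ -a-> u1, -c-> u2
  u1 = d.(0 + (rec X. a.d.(0 + X) + c.(X\{b,c,d} + (X + 0)) + (d.0\{a,c,d})\{b,c,d}\{c,d})) ⊢ -d-> u3
  u2 = (rec X. a.d.(0 + X) + c.(X\{b,c,d} + (X + 0)) + (d.0\{a,c,d})\{b,c,d}\{c,d})\{b,c,d} + ((rec X. a.d.(0 + X) + c.(X\{b,c,d} + (X + 0)) + (d.0\{a,c,d})\{b,c,d}\{c,d}) + 0) ⊢ -a-> u1, -a-> u4, -c-> u2
  u3 = 0 + (rec X. a.d.(0 + X) + c.(X\{b,c,d} + (X + 0)) + (d.0\{a,c,d})\{b,c,d}\{c,d}) ⊢ -a-> u1, -c-> u2
  u4 = (d.(0 + (rec X. a.d.(0 + X) + c.(X\{b,c,d} + (X + 0)) + (d.0\{a,c,d})\{b,c,d}\{c,d})))\{b,c,d} ⊢ stopped
LTS(Q): 5 reachable states
  v0 = rec X. a.d.(0 + X) + d.(X\{b,c,d} + (X + 0)) + (d.0\{a,c,d})\{b,c,d}\{c,d} ⊢ -a-> v1, -d-> v2
  v1 = d.(0 + (rec X. a.d.(0 + X) + d.(X\{b,c,d} + (X + 0)) + (d.0\{a,c,d})\{b,c,d}\{c,d})) ⊢ -d-> v3
  v2 = (rec X. a.d.(0 + X) + d.(X\{b,c,d} + (X + 0)) + (d.0\{a,c,d})\{b,c,d}\{c,d})\{b,c,d} + ((rec X. a.d.(0 + X) + d.(X\{b,c,d} + (X + 0)) + (d.0\{a,c,d})\{b,c,d}\{c,d}) + 0) ⊢ -a-> v1, -a-> v4, -d-> v2
  v3 = 0 + (rec X. a.d.(0 + X) + d.(X\{b,c,d} + (X + 0)) + (d.0\{a,c,d})\{b,c,d}\{c,d}) ⊢ -a-> v1, -d-> v2
  v4 = (d.(0 + (rec X. a.d.(0 + X) + d.(X\{b,c,d} + (X + 0)) + (d.0\{a,c,d})\{b,c,d}\{c,d})))\{b,c,d} ⊢ stopped
Trace ⟨c⟩ through P, begin at {u0}:
  [1] c ⇒ {u2}
  — P admits the full trace.
Trace ⟨c⟩ through Q, begin at {v0}:
  [1] c ⇒ ∅ (Q stuck)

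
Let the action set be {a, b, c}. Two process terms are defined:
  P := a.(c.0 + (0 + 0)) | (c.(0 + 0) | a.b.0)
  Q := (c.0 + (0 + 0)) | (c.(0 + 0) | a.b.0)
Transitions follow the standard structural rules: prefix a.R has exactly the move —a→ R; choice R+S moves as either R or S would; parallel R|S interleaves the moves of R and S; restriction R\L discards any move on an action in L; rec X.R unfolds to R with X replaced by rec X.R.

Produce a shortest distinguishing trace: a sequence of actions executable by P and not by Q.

aa

P's transition system — 18 states:
  s0 = a.(c.0 + (0 + 0)) | (c.(0 + 0) | a.b.0) | -a-> s1, -a-> s2, -c-> s3
  s1 = (c.0 + (0 + 0)) | (c.(0 + 0) | a.b.0) | -a-> s4, -c-> s5, -c-> s6
  s2 = a.(c.0 + (0 + 0)) | (c.(0 + 0) | b.0) | -a-> s4, -b-> s7, -c-> s8
  s3 = a.(c.0 + (0 + 0)) | ((0 + 0) | a.b.0) | -a-> s5, -a-> s8
  s4 = (c.0 + (0 + 0)) | (c.(0 + 0) | b.0) | -b-> s9, -c-> s10, -c-> s11
  s5 = (c.0 + (0 + 0)) | ((0 + 0) | a.b.0) | -a-> s10, -c-> s12
  s6 = 0 | (c.(0 + 0) | a.b.0) | -a-> s11, -c-> s12
  s7 = a.(c.0 + (0 + 0)) | (c.(0 + 0) | 0) | -a-> s9, -c-> s13
  s8 = a.(c.0 + (0 + 0)) | ((0 + 0) | b.0) | -a-> s10, -b-> s13
  s9 = (c.0 + (0 + 0)) | (c.(0 + 0) | 0) | -c-> s14, -c-> s15
  s10 = (c.0 + (0 + 0)) | ((0 + 0) | b.0) | -b-> s14, -c-> s16
  s11 = 0 | (c.(0 + 0) | b.0) | -b-> s15, -c-> s16
  s12 = 0 | ((0 + 0) | a.b.0) | -a-> s16
  s13 = a.(c.0 + (0 + 0)) | ((0 + 0) | 0) | -a-> s14
  s14 = (c.0 + (0 + 0)) | ((0 + 0) | 0) | -c-> s17
  s15 = 0 | (c.(0 + 0) | 0) | -c-> s17
  s16 = 0 | ((0 + 0) | b.0) | -b-> s17
  s17 = 0 | ((0 + 0) | 0) | ∅
Q's transition system — 12 states:
  t0 = (c.0 + (0 + 0)) | (c.(0 + 0) | a.b.0) | -a-> t1, -c-> t2, -c-> t3
  t1 = (c.0 + (0 + 0)) | (c.(0 + 0) | b.0) | -b-> t4, -c-> t5, -c-> t6
  t2 = (c.0 + (0 + 0)) | ((0 + 0) | a.b.0) | -a-> t5, -c-> t7
  t3 = 0 | (c.(0 + 0) | a.b.0) | -a-> t6, -c-> t7
  t4 = (c.0 + (0 + 0)) | (c.(0 + 0) | 0) | -c-> t8, -c-> t9
  t5 = (c.0 + (0 + 0)) | ((0 + 0) | b.0) | -b-> t8, -c-> t10
  t6 = 0 | (c.(0 + 0) | b.0) | -b-> t9, -c-> t10
  t7 = 0 | ((0 + 0) | a.b.0) | -a-> t10
  t8 = (c.0 + (0 + 0)) | ((0 + 0) | 0) | -c-> t11
  t9 = 0 | (c.(0 + 0) | 0) | -c-> t11
  t10 = 0 | ((0 + 0) | b.0) | -b-> t11
  t11 = 0 | ((0 + 0) | 0) | ∅
Trace ⟨aa⟩ through P, begin at {s0}:
  step 1 (a): {s1, s2}
  step 2 (a): {s4}
  — P admits the full trace.
Trace ⟨aa⟩ through Q, begin at {t0}:
  step 1 (a): {t1}
  step 2 (a): ∅ (Q stuck)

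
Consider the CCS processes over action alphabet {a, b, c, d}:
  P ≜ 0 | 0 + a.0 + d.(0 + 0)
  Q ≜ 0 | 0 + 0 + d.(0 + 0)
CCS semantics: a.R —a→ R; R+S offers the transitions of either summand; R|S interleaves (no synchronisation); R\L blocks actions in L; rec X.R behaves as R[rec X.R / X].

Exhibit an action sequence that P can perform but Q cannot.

LTS(P): 3 reachable states
  s0 = 0 | 0 + a.0 + d.(0 + 0) has moves --a--▸ s1, --d--▸ s2
  s1 = 0 has moves stopped
  s2 = 0 + 0 has moves stopped
LTS(Q): 2 reachable states
  t0 = 0 | 0 + 0 + d.(0 + 0) has moves --d--▸ t1
  t1 = 0 + 0 has moves stopped
Trace ⟨a⟩ through P, begin at {s0}:
  [1] a ⇒ {s1}
  — P admits the full trace.
Trace ⟨a⟩ through Q, begin at {t0}:
  [1] a ⇒ no successor for Q

a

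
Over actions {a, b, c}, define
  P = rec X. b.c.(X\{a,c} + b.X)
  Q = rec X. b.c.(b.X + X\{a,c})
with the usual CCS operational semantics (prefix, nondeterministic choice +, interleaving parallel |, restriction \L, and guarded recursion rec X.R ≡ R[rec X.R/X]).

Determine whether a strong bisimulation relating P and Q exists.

P ~ Q

LTS(P): 4 reachable states
  s0 = rec X. b.c.(X\{a,c} + b.X) → —b→ s1
  s1 = c.((rec X. b.c.(X\{a,c} + b.X))\{a,c} + b.(rec X. b.c.(X\{a,c} + b.X))) → —c→ s2
  s2 = (rec X. b.c.(X\{a,c} + b.X))\{a,c} + b.(rec X. b.c.(X\{a,c} + b.X)) → —b→ s0, —b→ s3
  s3 = (c.((rec X. b.c.(X\{a,c} + b.X))\{a,c} + b.(rec X. b.c.(X\{a,c} + b.X))))\{a,c} → (no moves)
LTS(Q): 4 reachable states
  t0 = rec X. b.c.(b.X + X\{a,c}) → —b→ t1
  t1 = c.(b.(rec X. b.c.(b.X + X\{a,c})) + (rec X. b.c.(b.X + X\{a,c}))\{a,c}) → —c→ t2
  t2 = b.(rec X. b.c.(b.X + X\{a,c})) + (rec X. b.c.(b.X + X\{a,c}))\{a,c} → —b→ t0, —b→ t3
  t3 = (c.(b.(rec X. b.c.(b.X + X\{a,c})) + (rec X. b.c.(b.X + X\{a,c}))\{a,c}))\{a,c} → (no moves)
Bisimilarity quotient blocks:
  B0 = {s0, t0}
  B1 = {s1, t1}
  B2 = {s2, t2}
  B3 = {s3, t3}
s0 ∈ B0, t0 ∈ B0 → same block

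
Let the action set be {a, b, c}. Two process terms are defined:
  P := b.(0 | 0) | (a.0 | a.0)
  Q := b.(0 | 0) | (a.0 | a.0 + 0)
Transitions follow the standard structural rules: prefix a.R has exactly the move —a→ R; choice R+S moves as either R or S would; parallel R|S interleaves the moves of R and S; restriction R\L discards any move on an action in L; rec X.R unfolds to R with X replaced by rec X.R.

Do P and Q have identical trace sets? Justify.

traces(P) = traces(Q)

Reachable graph of P (8 states):
  m0 = b.(0 | 0) | (a.0 | a.0) :: -a-> m1, -a-> m2, -b-> m3
  m1 = b.(0 | 0) | (0 | a.0) :: -a-> m4, -b-> m5
  m2 = b.(0 | 0) | (a.0 | 0) :: -a-> m4, -b-> m6
  m3 = 0 | 0 | (a.0 | a.0) :: -a-> m5, -a-> m6
  m4 = b.(0 | 0) | (0 | 0) :: -b-> m7
  m5 = 0 | 0 | (0 | a.0) :: -a-> m7
  m6 = 0 | 0 | (a.0 | 0) :: -a-> m7
  m7 = 0 | 0 | (0 | 0) :: deadlocked
Reachable graph of Q (8 states):
  n0 = b.(0 | 0) | (a.0 | a.0 + 0) :: -a-> n1, -a-> n2, -b-> n3
  n1 = b.(0 | 0) | (0 | a.0) :: -a-> n4, -b-> n5
  n2 = b.(0 | 0) | (a.0 | 0) :: -a-> n4, -b-> n6
  n3 = 0 | 0 | (a.0 | a.0 + 0) :: -a-> n5, -a-> n6
  n4 = b.(0 | 0) | (0 | 0) :: -b-> n7
  n5 = 0 | 0 | (0 | a.0) :: -a-> n7
  n6 = 0 | 0 | (a.0 | 0) :: -a-> n7
  n7 = 0 | 0 | (0 | 0) :: deadlocked
Coarsest stable partition (strong bisimilarity classes):
  B0 = {m0, n0}
  B1 = {m1, m2, n1, n2}
  B2 = {m4, n4}
  B3 = {m7, n7}
  B4 = {m5, m6, n5, n6}
  B5 = {m3, n3}
m0 ∈ B0, n0 ∈ B0 → same block
Bisimilar ⇒ trace-equivalent.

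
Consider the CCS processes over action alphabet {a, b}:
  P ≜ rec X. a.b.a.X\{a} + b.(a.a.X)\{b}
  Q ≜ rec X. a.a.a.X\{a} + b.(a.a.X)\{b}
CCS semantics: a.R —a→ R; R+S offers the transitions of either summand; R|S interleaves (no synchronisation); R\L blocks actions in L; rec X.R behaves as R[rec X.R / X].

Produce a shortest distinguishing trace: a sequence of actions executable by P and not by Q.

LTS(P): 9 reachable states
  p0 = rec X. a.b.a.X\{a} + b.(a.a.X)\{b} | —a→ p1, —b→ p2
  p1 = b.a.(rec X. a.b.a.X\{a} + b.(a.a.X)\{b})\{a} | —b→ p3
  p2 = (a.a.(rec X. a.b.a.X\{a} + b.(a.a.X)\{b}))\{b} | —a→ p4
  p3 = a.(rec X. a.b.a.X\{a} + b.(a.a.X)\{b})\{a} | —a→ p5
  p4 = (a.(rec X. a.b.a.X\{a} + b.(a.a.X)\{b}))\{b} | —a→ p6
  p5 = (rec X. a.b.a.X\{a} + b.(a.a.X)\{b})\{a} | —b→ p7
  p6 = (rec X. a.b.a.X\{a} + b.(a.a.X)\{b})\{b} | —a→ p8
  p7 = (a.a.(rec X. a.b.a.X\{a} + b.(a.a.X)\{b}))\{b}\{a} | ·
  p8 = (b.a.(rec X. a.b.a.X\{a} + b.(a.a.X)\{b})\{a})\{b} | ·
LTS(Q): 11 reachable states
  q0 = rec X. a.a.a.X\{a} + b.(a.a.X)\{b} | —a→ q1, —b→ q2
  q1 = a.a.(rec X. a.a.a.X\{a} + b.(a.a.X)\{b})\{a} | —a→ q3
  q2 = (a.a.(rec X. a.a.a.X\{a} + b.(a.a.X)\{b}))\{b} | —a→ q4
  q3 = a.(rec X. a.a.a.X\{a} + b.(a.a.X)\{b})\{a} | —a→ q5
  q4 = (a.(rec X. a.a.a.X\{a} + b.(a.a.X)\{b}))\{b} | —a→ q6
  q5 = (rec X. a.a.a.X\{a} + b.(a.a.X)\{b})\{a} | —b→ q7
  q6 = (rec X. a.a.a.X\{a} + b.(a.a.X)\{b})\{b} | —a→ q8
  q7 = (a.a.(rec X. a.a.a.X\{a} + b.(a.a.X)\{b}))\{b}\{a} | ·
  q8 = (a.a.(rec X. a.a.a.X\{a} + b.(a.a.X)\{b})\{a})\{b} | —a→ q9
  q9 = (a.(rec X. a.a.a.X\{a} + b.(a.a.X)\{b})\{a})\{b} | —a→ q10
  q10 = (rec X. a.a.a.X\{a} + b.(a.a.X)\{b})\{a}\{b} | ·
Executing ab from P (initial set {p0}):
  step 1 (a): {p1}
  step 2 (b): {p3}
  P completes σ.
Executing ab from Q (initial set {q0}):
  step 1 (a): {q1}
  step 2 (b): ∅ (Q stuck)

ab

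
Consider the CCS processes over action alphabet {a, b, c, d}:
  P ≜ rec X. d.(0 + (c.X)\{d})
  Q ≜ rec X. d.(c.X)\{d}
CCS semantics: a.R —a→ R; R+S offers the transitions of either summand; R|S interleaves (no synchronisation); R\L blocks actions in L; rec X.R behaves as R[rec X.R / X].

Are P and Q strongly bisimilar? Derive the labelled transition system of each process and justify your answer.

P's transition system — 3 states:
  m0 = rec X. d.(0 + (c.X)\{d}) has moves ··d··> m1
  m1 = 0 + (c.(rec X. d.(0 + (c.X)\{d})))\{d} has moves ··c··> m2
  m2 = (rec X. d.(0 + (c.X)\{d}))\{d} has moves ·
Q's transition system — 3 states:
  n0 = rec X. d.(c.X)\{d} has moves ··d··> n1
  n1 = (c.(rec X. d.(c.X)\{d}))\{d} has moves ··c··> n2
  n2 = (rec X. d.(c.X)\{d})\{d} has moves ·
Coarsest stable partition (strong bisimilarity classes):
  B0 = {m0, n0}
  B1 = {m1, n1}
  B2 = {m2, n2}
m0 ∈ B0, n0 ∈ B0 → same block

YES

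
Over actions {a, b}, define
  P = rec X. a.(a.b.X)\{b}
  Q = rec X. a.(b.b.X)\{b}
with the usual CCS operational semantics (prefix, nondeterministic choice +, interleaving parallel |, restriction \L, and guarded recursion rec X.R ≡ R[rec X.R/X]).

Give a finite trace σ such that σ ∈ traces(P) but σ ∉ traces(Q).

P's transition system — 3 states:
  s0 = rec X. a.(a.b.X)\{b} :: =a=> s1
  s1 = (a.b.(rec X. a.(a.b.X)\{b}))\{b} :: =a=> s2
  s2 = (b.(rec X. a.(a.b.X)\{b}))\{b} :: (no moves)
Q's transition system — 2 states:
  t0 = rec X. a.(b.b.X)\{b} :: =a=> t1
  t1 = (b.b.(rec X. a.(b.b.X)\{b}))\{b} :: (no moves)
Run σ = ⟨aa⟩ on P: start {s0}
  after a @ step 1: {s1}
  after a @ step 2: {s2}
  ✓ P
Run σ = ⟨aa⟩ on Q: start {t0}
  after a @ step 1: {t1}
  after a @ step 2: ∅ (Q stuck)

aa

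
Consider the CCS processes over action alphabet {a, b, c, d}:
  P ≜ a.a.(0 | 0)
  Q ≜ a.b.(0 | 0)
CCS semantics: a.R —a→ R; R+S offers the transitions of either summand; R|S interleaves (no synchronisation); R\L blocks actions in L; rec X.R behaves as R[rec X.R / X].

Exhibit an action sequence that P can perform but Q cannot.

aa

LTS(P): 3 reachable states
  s0 = a.a.(0 | 0) :: =a=> s1
  s1 = a.(0 | 0) :: =a=> s2
  s2 = 0 | 0 :: deadlocked
LTS(Q): 3 reachable states
  t0 = a.b.(0 | 0) :: =a=> t1
  t1 = b.(0 | 0) :: =b=> t2
  t2 = 0 | 0 :: deadlocked
Trace ⟨aa⟩ through P, begin at {s0}:
  step 1 (a): {s1}
  step 2 (a): {s2}
  ✓ P
Trace ⟨aa⟩ through Q, begin at {t0}:
  step 1 (a): {t1}
  step 2 (a): ∅ (Q stuck)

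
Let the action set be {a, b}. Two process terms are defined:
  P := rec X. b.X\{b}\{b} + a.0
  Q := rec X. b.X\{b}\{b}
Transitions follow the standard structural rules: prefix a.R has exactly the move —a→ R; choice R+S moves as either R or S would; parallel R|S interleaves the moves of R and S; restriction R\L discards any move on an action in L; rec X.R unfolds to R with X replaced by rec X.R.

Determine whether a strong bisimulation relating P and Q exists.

NO

Reachable graph of P (4 states):
  u0 = rec X. b.X\{b}\{b} + a.0 :: ··a··> u1, ··b··> u2
  u1 = 0 :: ·
  u2 = (rec X. b.X\{b}\{b} + a.0)\{b}\{b} :: ··a··> u3
  u3 = 0\{b}\{b} :: ·
Reachable graph of Q (2 states):
  v0 = rec X. b.X\{b}\{b} :: ··b··> v1
  v1 = (rec X. b.X\{b}\{b})\{b}\{b} :: ·
Bisimilarity quotient blocks:
  B0 = {u0}
  B1 = {u2}
  B2 = {u1, u3, v1}
  B3 = {v0}
u0 ∈ B0, v0 ∈ B3 → different blocks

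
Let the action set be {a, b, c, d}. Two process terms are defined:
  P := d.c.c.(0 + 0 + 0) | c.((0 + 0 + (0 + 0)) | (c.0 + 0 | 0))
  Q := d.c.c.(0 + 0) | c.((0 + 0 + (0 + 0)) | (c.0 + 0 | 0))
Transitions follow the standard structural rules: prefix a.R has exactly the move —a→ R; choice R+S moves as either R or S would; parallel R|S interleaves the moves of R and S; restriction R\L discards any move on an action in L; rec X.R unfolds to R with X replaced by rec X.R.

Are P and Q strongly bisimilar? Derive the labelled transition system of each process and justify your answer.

bisimilar

Reachable graph of P (12 states):
  m0 = d.c.c.(0 + 0 + 0) | c.((0 + 0 + (0 + 0)) | (c.0 + 0 | 0)) → —c→ m1, —d→ m2
  m1 = d.c.c.(0 + 0 + 0) | ((0 + 0 + (0 + 0)) | (c.0 + 0 | 0)) → —c→ m3, —d→ m4
  m2 = c.c.(0 + 0 + 0) | c.((0 + 0 + (0 + 0)) | (c.0 + 0 | 0)) → —c→ m4, —c→ m5
  m3 = d.c.c.(0 + 0 + 0) | ((0 + 0 + (0 + 0)) | 0) → —d→ m6
  m4 = c.c.(0 + 0 + 0) | ((0 + 0 + (0 + 0)) | (c.0 + 0 | 0)) → —c→ m6, —c→ m7
  m5 = c.(0 + 0 + 0) | c.((0 + 0 + (0 + 0)) | (c.0 + 0 | 0)) → —c→ m7, —c→ m8
  m6 = c.c.(0 + 0 + 0) | ((0 + 0 + (0 + 0)) | 0) → —c→ m9
  m7 = c.(0 + 0 + 0) | ((0 + 0 + (0 + 0)) | (c.0 + 0 | 0)) → —c→ m10, —c→ m9
  m8 = (0 + 0 + 0) | c.((0 + 0 + (0 + 0)) | (c.0 + 0 | 0)) → —c→ m10
  m9 = c.(0 + 0 + 0) | ((0 + 0 + (0 + 0)) | 0) → —c→ m11
  m10 = (0 + 0 + 0) | ((0 + 0 + (0 + 0)) | (c.0 + 0 | 0)) → —c→ m11
  m11 = (0 + 0 + 0) | ((0 + 0 + (0 + 0)) | 0) → deadlocked
Reachable graph of Q (12 states):
  n0 = d.c.c.(0 + 0) | c.((0 + 0 + (0 + 0)) | (c.0 + 0 | 0)) → —c→ n1, —d→ n2
  n1 = d.c.c.(0 + 0) | ((0 + 0 + (0 + 0)) | (c.0 + 0 | 0)) → —c→ n3, —d→ n4
  n2 = c.c.(0 + 0) | c.((0 + 0 + (0 + 0)) | (c.0 + 0 | 0)) → —c→ n4, —c→ n5
  n3 = d.c.c.(0 + 0) | ((0 + 0 + (0 + 0)) | 0) → —d→ n6
  n4 = c.c.(0 + 0) | ((0 + 0 + (0 + 0)) | (c.0 + 0 | 0)) → —c→ n6, —c→ n7
  n5 = c.(0 + 0) | c.((0 + 0 + (0 + 0)) | (c.0 + 0 | 0)) → —c→ n7, —c→ n8
  n6 = c.c.(0 + 0) | ((0 + 0 + (0 + 0)) | 0) → —c→ n9
  n7 = c.(0 + 0) | ((0 + 0 + (0 + 0)) | (c.0 + 0 | 0)) → —c→ n10, —c→ n9
  n8 = (0 + 0) | c.((0 + 0 + (0 + 0)) | (c.0 + 0 | 0)) → —c→ n10
  n9 = c.(0 + 0) | ((0 + 0 + (0 + 0)) | 0) → —c→ n11
  n10 = (0 + 0) | ((0 + 0 + (0 + 0)) | (c.0 + 0 | 0)) → —c→ n11
  n11 = (0 + 0) | ((0 + 0 + (0 + 0)) | 0) → deadlocked
Coarsest stable partition (strong bisimilarity classes):
  B0 = {m0, n0}
  B1 = {m1, n1}
  B2 = {m3, n3}
  B3 = {m6, m7, m8, n6, n7, n8}
  B4 = {m10, m9, n10, n9}
  B5 = {m11, n11}
  B6 = {m4, m5, n4, n5}
  B7 = {m2, n2}
m0 ∈ B0, n0 ∈ B0 → same block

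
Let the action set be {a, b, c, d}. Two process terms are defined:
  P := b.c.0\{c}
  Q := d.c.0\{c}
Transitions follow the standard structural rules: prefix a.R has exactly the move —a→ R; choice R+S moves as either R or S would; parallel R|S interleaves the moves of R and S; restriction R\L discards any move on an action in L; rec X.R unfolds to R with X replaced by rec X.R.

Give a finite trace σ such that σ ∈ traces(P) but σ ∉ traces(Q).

LTS(P): 3 reachable states
  s0 = b.c.0\{c} has moves —b→ s1
  s1 = c.0\{c} has moves —c→ s2
  s2 = 0\{c} has moves ∅
LTS(Q): 3 reachable states
  t0 = d.c.0\{c} has moves —d→ t1
  t1 = c.0\{c} has moves —c→ t2
  t2 = 0\{c} has moves ∅
Trace ⟨b⟩ through P, begin at {s0}:
  after b @ step 1: {s1}
  ✓ P
Trace ⟨b⟩ through Q, begin at {t0}:
  after b @ step 1: ∅ (Q stuck)

b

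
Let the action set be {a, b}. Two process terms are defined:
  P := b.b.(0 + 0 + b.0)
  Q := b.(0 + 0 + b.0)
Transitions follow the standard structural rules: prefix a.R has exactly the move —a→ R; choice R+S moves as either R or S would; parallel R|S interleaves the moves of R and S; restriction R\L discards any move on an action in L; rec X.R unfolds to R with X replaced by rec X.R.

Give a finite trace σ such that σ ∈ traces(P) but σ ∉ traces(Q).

bbb

P's transition system — 4 states:
  m0 = b.b.(0 + 0 + b.0) → —b→ m1
  m1 = b.(0 + 0 + b.0) → —b→ m2
  m2 = 0 + 0 + b.0 → —b→ m3
  m3 = 0 → ∅
Q's transition system — 3 states:
  n0 = b.(0 + 0 + b.0) → —b→ n1
  n1 = 0 + 0 + b.0 → —b→ n2
  n2 = 0 → ∅
Run σ = ⟨bbb⟩ on P: start {m0}
  [1] b ⇒ {m1}
  [2] b ⇒ {m2}
  [3] b ⇒ {m3}
  — P admits the full trace.
Run σ = ⟨bbb⟩ on Q: start {n0}
  [1] b ⇒ {n1}
  [2] b ⇒ {n2}
  [3] b ⇒ no successor for Q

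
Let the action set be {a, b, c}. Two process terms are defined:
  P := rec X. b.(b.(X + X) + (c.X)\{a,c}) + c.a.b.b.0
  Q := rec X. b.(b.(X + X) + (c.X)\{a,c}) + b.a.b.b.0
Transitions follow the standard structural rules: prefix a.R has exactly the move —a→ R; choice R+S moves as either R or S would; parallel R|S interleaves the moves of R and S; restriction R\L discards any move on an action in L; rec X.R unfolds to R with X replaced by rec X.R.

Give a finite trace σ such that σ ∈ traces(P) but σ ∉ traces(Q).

Reachable graph of P (7 states):
  p0 = rec X. b.(b.(X + X) + (c.X)\{a,c}) + c.a.b.b.0 :: ··b··> p1, ··c··> p2
  p1 = b.((rec X. b.(b.(X + X) + (c.X)\{a,c}) + c.a.b.b.0) + (rec X. b.(b.(X + X) + (c.X)\{a,c}) + c.a.b.b.0)) + (c.(rec X. b.(b.(X + X) + (c.X)\{a,c}) + c.a.b.b.0))\{a,c} :: ··b··> p3
  p2 = a.b.b.0 :: ··a··> p4
  p3 = (rec X. b.(b.(X + X) + (c.X)\{a,c}) + c.a.b.b.0) + (rec X. b.(b.(X + X) + (c.X)\{a,c}) + c.a.b.b.0) :: ··b··> p1, ··c··> p2
  p4 = b.b.0 :: ··b··> p5
  p5 = b.0 :: ··b··> p6
  p6 = 0 :: ∅
Reachable graph of Q (7 states):
  q0 = rec X. b.(b.(X + X) + (c.X)\{a,c}) + b.a.b.b.0 :: ··b··> q1, ··b··> q2
  q1 = a.b.b.0 :: ··a··> q3
  q2 = b.((rec X. b.(b.(X + X) + (c.X)\{a,c}) + b.a.b.b.0) + (rec X. b.(b.(X + X) + (c.X)\{a,c}) + b.a.b.b.0)) + (c.(rec X. b.(b.(X + X) + (c.X)\{a,c}) + b.a.b.b.0))\{a,c} :: ··b··> q4
  q3 = b.b.0 :: ··b··> q5
  q4 = (rec X. b.(b.(X + X) + (c.X)\{a,c}) + b.a.b.b.0) + (rec X. b.(b.(X + X) + (c.X)\{a,c}) + b.a.b.b.0) :: ··b··> q1, ··b··> q2
  q5 = b.0 :: ··b··> q6
  q6 = 0 :: ∅
Executing c from P (initial set {p0}):
  [1] c ⇒ {p2}
  ✓ P
Executing c from Q (initial set {q0}):
  [1] c ⇒ ∅ (Q stuck)

c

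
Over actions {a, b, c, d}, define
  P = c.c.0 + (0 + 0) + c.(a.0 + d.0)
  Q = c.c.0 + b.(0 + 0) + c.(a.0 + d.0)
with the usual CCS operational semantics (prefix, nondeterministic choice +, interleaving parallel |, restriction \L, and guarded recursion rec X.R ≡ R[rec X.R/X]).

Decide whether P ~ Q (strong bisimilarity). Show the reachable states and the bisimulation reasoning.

P ≁ Q

P's transition system — 4 states:
  m0 = c.c.0 + (0 + 0) + c.(a.0 + d.0) | -c-> m1, -c-> m2
  m1 = a.0 + d.0 | -a-> m3, -d-> m3
  m2 = c.0 | -c-> m3
  m3 = 0 | (no moves)
Q's transition system — 5 states:
  n0 = c.c.0 + b.(0 + 0) + c.(a.0 + d.0) | -b-> n1, -c-> n2, -c-> n3
  n1 = 0 + 0 | (no moves)
  n2 = a.0 + d.0 | -a-> n4, -d-> n4
  n3 = c.0 | -c-> n4
  n4 = 0 | (no moves)
Partition-refinement fixed point:
  B0 = {m0}
  B1 = {m2, n3}
  B2 = {m3, n1, n4}
  B3 = {m1, n2}
  B4 = {n0}
m0 ∈ B0, n0 ∈ B4 → different blocks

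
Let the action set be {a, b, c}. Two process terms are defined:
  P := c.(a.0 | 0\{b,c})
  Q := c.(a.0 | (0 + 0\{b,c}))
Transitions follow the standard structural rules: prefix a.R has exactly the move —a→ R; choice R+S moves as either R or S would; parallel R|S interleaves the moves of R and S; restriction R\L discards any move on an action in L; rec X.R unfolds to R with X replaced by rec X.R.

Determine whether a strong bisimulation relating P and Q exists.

YES

Reachable graph of P (3 states):
  m0 = c.(a.0 | 0\{b,c}) → --c--▸ m1
  m1 = a.0 | 0\{b,c} → --a--▸ m2
  m2 = 0 | 0\{b,c} → stopped
Reachable graph of Q (3 states):
  n0 = c.(a.0 | (0 + 0\{b,c})) → --c--▸ n1
  n1 = a.0 | (0 + 0\{b,c}) → --a--▸ n2
  n2 = 0 | (0 + 0\{b,c}) → stopped
Bisimilarity quotient blocks:
  B0 = {m0, n0}
  B1 = {m1, n1}
  B2 = {m2, n2}
m0 ∈ B0, n0 ∈ B0 → same block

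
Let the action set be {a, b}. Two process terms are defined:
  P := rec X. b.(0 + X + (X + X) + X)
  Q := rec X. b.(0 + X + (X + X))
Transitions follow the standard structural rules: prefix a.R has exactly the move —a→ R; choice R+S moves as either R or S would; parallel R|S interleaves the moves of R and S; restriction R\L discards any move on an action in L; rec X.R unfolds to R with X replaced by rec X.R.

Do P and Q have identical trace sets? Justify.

LTS(P): 2 reachable states
  u0 = rec X. b.(0 + X + (X + X) + X) has moves =b=> u1
  u1 = 0 + (rec X. b.(0 + X + (X + X) + X)) + ((rec X. b.(0 + X + (X + X) + X)) + (rec X. b.(0 + X + (X + X) + X))) + (rec X. b.(0 + X + (X + X) + X)) has moves =b=> u1
LTS(Q): 2 reachable states
  v0 = rec X. b.(0 + X + (X + X)) has moves =b=> v1
  v1 = 0 + (rec X. b.(0 + X + (X + X))) + ((rec X. b.(0 + X + (X + X))) + (rec X. b.(0 + X + (X + X)))) has moves =b=> v1
Partition-refinement fixed point:
  B0 = {u0, u1, v0, v1}
u0 ∈ B0, v0 ∈ B0 → same block
Bisimilar ⇒ trace-equivalent.

traces(P) = traces(Q)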